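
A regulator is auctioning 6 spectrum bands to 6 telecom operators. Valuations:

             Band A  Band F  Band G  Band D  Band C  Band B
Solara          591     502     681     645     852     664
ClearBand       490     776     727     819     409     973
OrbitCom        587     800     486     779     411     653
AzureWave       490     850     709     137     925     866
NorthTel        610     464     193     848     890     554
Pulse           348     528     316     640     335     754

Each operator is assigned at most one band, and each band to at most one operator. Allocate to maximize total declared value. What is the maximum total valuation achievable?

Max total: $4645M

Treat this as an assignment problem: match each operator to one band.
Optimal: Solara→Band A ($591M), ClearBand→Band G ($727M), OrbitCom→Band F ($800M), AzureWave→Band C ($925M), NorthTel→Band D ($848M), Pulse→Band B ($754M) — total 591+727+800+925+848+754 = $4645M.
Column-greedy (each band in turn goes to its best remaining operator) gives $4572M, worse by 73.
Next-best assignment: Solara→Band G, ClearBand→Band B, OrbitCom→Band F, AzureWave→Band C, NorthTel→Band A, Pulse→Band D = $4629M.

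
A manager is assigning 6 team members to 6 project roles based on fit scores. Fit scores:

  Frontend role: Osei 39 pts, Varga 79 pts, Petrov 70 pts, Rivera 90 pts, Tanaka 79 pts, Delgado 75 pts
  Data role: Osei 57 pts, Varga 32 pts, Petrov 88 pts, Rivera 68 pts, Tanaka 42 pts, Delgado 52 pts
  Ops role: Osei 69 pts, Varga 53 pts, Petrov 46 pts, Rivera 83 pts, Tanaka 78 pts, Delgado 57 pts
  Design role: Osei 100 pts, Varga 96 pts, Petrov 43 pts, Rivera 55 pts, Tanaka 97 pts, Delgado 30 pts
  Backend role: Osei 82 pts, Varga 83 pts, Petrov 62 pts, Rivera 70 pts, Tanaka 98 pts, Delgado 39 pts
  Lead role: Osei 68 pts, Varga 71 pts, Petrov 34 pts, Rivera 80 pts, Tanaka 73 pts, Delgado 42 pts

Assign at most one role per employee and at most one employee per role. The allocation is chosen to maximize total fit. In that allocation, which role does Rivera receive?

Rivera receives Ops role.

Optimal: Osei→Design role (100 pts), Varga→Lead role (71 pts), Petrov→Data role (88 pts), Rivera→Ops role (83 pts), Tanaka→Backend role (98 pts), Delgado→Frontend role (75 pts) — total 100+71+88+83+98+75 = 515 pts.
Max-entry greedy (repeatedly take the single best remaining cell) gives 504 pts, worse by 11.
Rivera's own top role is Frontend role (90 pts), but forcing Rivera→Frontend role and reassigning the rest optimally gives only 504 pts — worse by 11.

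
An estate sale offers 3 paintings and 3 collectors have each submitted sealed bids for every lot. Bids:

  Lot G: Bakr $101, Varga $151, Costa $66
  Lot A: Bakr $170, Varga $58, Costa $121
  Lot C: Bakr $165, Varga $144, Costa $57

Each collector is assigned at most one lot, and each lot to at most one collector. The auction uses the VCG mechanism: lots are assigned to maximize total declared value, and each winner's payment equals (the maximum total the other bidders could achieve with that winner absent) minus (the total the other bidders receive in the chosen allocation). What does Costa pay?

Efficient allocation: Bakr→Lot C ($165), Varga→Lot G ($151), Costa→Lot A ($121); total welfare W = $437.
Costa receives Lot A at value $121, so the others get W − 121 = $316.
Without Costa: best allocation of the remaining 2 bidders over all 3 lots is Bakr→Lot A ($170), Varga→Lot G ($151), total $321.
VCG payment = (others' best without Costa) − (others' welfare with Costa) = 321 − 316 = $5.

Costa pays $5.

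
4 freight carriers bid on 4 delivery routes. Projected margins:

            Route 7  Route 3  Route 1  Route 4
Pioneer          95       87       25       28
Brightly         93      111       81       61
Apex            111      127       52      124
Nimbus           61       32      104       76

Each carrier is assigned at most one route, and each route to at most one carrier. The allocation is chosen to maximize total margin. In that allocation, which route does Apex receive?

Treat this as an assignment problem: match each carrier to one route.
Optimal: Pioneer→Route 7 ($95k), Brightly→Route 3 ($111k), Apex→Route 4 ($124k), Nimbus→Route 1 ($104k) — total 95+111+124+104 = $434k.
Column-greedy (each route in turn goes to its best remaining carrier) gives $354k, worse by 80.
Apex's own top route is Route 3 ($127k), but forcing Apex→Route 3 and reassigning the rest optimally gives only $387k — worse by 47.

Apex receives Route 4.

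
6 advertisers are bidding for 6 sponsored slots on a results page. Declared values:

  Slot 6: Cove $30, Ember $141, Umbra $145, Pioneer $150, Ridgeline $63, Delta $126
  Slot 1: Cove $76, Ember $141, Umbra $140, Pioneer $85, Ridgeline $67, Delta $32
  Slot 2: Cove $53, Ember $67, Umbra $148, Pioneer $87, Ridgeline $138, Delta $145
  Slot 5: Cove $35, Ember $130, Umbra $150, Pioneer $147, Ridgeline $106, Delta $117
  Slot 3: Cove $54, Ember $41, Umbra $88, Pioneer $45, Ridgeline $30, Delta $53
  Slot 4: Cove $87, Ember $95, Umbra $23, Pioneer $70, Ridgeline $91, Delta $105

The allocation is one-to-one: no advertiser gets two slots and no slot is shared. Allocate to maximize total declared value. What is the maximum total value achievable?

Maximum total: $738

Optimal: Cove→Slot 3 ($54), Ember→Slot 1 ($141), Umbra→Slot 5 ($150), Pioneer→Slot 6 ($150), Ridgeline→Slot 2 ($138), Delta→Slot 4 ($105) — total 54+141+150+150+138+105 = $738.
Row-greedy (each advertiser in turn takes its best remaining slot) gives $585, worse by 153.
Swapping Ridgeline↔Cove (Ridgeline→Slot 3 $30, Cove→Slot 2 $53) loses 109.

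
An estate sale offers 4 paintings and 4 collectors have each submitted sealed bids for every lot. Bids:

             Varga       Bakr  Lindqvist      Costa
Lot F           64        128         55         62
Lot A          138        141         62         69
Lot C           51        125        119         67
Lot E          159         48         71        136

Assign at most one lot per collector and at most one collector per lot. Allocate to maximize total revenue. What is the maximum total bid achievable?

Maximum total: $521

Optimal: Varga→Lot A ($138), Bakr→Lot F ($128), Lindqvist→Lot C ($119), Costa→Lot E ($136) — total 138+128+119+136 = $521.
Max-entry greedy (repeatedly take the single best remaining cell) gives $481, worse by 40.
Checked against all permutations: $521 is optimal.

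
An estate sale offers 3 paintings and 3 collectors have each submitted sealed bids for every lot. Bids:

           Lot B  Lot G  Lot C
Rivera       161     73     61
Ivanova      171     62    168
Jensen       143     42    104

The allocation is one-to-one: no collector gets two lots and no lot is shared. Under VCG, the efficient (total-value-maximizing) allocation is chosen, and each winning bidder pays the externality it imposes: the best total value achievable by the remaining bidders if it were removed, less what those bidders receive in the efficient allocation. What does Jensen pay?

Efficient allocation: Rivera→Lot G ($73), Ivanova→Lot C ($168), Jensen→Lot B ($143); total welfare W = $384.
Jensen receives Lot B at value $143, so the others get W − 143 = $241.
Without Jensen: best allocation of the remaining 2 bidders over all 3 lots is Rivera→Lot B ($161), Ivanova→Lot C ($168), total $329.
VCG payment = (others' best without Jensen) − (others' welfare with Jensen) = 329 − 241 = $88.

Jensen pays $88.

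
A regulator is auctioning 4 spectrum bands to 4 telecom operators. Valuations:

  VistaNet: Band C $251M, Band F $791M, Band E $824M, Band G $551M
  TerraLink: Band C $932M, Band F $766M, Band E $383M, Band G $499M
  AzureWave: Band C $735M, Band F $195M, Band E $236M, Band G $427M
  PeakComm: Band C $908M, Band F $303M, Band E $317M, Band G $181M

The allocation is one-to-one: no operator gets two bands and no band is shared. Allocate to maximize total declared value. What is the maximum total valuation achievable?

Max total: $2925M

Optimal: VistaNet→Band E ($824M), TerraLink→Band F ($766M), AzureWave→Band G ($427M), PeakComm→Band C ($908M) — total 824+766+427+908 = $2925M.
Column-greedy (each band in turn goes to its best remaining operator) gives $2467M, worse by 458.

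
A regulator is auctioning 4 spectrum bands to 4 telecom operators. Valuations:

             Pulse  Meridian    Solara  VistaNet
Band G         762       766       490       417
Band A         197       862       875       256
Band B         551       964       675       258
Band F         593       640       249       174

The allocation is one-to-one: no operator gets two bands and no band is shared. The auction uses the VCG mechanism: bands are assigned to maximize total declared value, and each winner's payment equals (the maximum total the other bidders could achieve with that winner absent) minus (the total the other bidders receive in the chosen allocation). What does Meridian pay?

Meridian pays $10M.

Efficient allocation: Pulse→Band F ($593M), Meridian→Band B ($964M), Solara→Band A ($875M), VistaNet→Band G ($417M); total welfare W = $2849M.
Meridian receives Band B at value $964M, so the others get W − 964 = $1885M.
Without Meridian: best allocation of the remaining 3 bidders over all 4 bands is Pulse→Band G ($762M), Solara→Band A ($875M), VistaNet→Band B ($258M), total $1895M.
VCG payment = (others' best without Meridian) − (others' welfare with Meridian) = 1895 − 1885 = $10M.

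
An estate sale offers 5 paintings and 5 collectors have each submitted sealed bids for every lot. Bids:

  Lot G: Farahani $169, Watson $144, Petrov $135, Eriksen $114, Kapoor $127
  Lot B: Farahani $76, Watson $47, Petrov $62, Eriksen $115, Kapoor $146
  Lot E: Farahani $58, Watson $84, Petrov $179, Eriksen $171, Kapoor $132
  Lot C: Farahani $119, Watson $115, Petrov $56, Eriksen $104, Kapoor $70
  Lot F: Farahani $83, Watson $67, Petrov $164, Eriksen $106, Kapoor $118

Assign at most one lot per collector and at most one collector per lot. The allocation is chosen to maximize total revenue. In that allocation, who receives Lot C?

Optimal: Farahani→Lot G ($169), Watson→Lot C ($115), Petrov→Lot F ($164), Eriksen→Lot E ($171), Kapoor→Lot B ($146) — total 169+115+164+171+146 = $765.
Row-greedy (each collector in turn takes its best remaining lot) gives $696, worse by 69.
Next-best assignment: Farahani→Lot C, Watson→Lot G, Petrov→Lot F, Eriksen→Lot E, Kapoor→Lot B = $744.
Every other assignment is strictly worse.
Watson's own top lot is Lot G ($144), but forcing Watson→Lot G and reassigning the rest optimally gives only $744 — worse by 21.

Watson receives Lot C.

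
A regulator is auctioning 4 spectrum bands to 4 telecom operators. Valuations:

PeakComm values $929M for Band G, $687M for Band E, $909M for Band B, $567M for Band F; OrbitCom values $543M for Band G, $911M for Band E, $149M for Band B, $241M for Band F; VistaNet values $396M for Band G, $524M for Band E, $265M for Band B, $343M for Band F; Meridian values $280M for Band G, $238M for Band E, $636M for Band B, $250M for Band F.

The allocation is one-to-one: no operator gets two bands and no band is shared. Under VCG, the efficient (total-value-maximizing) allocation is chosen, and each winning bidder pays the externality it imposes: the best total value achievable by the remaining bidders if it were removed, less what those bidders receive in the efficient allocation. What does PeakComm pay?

Efficient allocation: PeakComm→Band G ($929M), OrbitCom→Band E ($911M), VistaNet→Band F ($343M), Meridian→Band B ($636M); total welfare W = $2819M.
PeakComm receives Band G at value $929M, so the others get W − 929 = $1890M.
Without PeakComm: best allocation of the remaining 3 bidders over all 4 bands is OrbitCom→Band E ($911M), VistaNet→Band G ($396M), Meridian→Band B ($636M), total $1943M.
VCG payment = (others' best without PeakComm) − (others' welfare with PeakComm) = 1943 − 1890 = $53M.

PeakComm pays $53M.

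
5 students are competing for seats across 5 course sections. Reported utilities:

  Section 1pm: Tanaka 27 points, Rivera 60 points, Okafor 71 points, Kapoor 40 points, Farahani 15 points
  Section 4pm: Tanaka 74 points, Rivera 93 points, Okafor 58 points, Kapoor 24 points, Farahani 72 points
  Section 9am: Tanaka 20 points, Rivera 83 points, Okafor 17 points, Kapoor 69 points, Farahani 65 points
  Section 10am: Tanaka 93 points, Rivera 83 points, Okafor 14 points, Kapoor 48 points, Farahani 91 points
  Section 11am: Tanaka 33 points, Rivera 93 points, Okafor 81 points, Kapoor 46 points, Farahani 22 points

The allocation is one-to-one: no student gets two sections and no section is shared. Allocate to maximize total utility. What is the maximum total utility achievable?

Optimal: Tanaka→Section 4pm (74 points), Rivera→Section 11am (93 points), Okafor→Section 1pm (71 points), Kapoor→Section 9am (69 points), Farahani→Section 10am (91 points) — total 74+93+71+69+91 = 398 points.
Checked against all permutations: 398 points is optimal.

Max total: 398 points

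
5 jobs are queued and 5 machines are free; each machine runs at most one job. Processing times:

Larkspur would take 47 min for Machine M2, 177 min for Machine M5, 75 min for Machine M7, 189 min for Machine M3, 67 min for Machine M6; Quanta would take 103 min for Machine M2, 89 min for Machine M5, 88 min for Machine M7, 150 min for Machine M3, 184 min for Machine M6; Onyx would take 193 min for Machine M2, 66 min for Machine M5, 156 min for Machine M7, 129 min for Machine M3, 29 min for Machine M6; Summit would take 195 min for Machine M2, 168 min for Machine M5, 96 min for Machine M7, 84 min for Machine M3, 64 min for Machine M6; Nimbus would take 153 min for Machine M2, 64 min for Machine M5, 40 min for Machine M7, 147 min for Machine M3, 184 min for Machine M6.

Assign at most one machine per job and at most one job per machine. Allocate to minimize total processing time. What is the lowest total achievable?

Optimal: Larkspur→Machine M2 (47 min), Quanta→Machine M5 (89 min), Onyx→Machine M6 (29 min), Summit→Machine M3 (84 min), Nimbus→Machine M7 (40 min) — total 47+89+29+84+40 = 289 min.
Column-greedy (each machine in turn goes to its cheapest remaining job) gives 312 min, worse by 23.
Swapping Onyx↔Larkspur (Onyx→Machine M2 193 min, Larkspur→Machine M6 67 min) adds 184.
No other one-to-one assignment undercuts 289 min.

Minimum total: 289 min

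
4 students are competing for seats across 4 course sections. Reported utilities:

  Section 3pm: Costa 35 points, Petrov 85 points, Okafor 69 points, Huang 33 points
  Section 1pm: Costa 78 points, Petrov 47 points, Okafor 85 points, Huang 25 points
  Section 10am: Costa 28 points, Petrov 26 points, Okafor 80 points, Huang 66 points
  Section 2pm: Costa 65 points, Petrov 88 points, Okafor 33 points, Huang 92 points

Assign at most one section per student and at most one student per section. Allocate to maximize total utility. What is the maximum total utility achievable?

Maximum total: 335 points

Optimal: Costa→Section 1pm (78 points), Petrov→Section 3pm (85 points), Okafor→Section 10am (80 points), Huang→Section 2pm (92 points) — total 78+85+80+92 = 335 points.
Max-entry greedy (repeatedly take the single best remaining cell) gives 290 points, worse by 45.
Next-best assignment: Costa→Section 1pm, Petrov→Section 2pm, Okafor→Section 3pm, Huang→Section 10am = 301 points.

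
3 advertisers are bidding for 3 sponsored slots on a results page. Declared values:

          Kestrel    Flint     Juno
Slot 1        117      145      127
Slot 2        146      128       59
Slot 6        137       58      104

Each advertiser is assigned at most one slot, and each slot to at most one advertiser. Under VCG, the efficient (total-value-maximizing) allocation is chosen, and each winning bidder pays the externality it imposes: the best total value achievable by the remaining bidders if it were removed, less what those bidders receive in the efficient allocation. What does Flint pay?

Flint pays $23.

Efficient allocation: Kestrel→Slot 2 ($146), Flint→Slot 1 ($145), Juno→Slot 6 ($104); total welfare W = $395.
Flint receives Slot 1 at value $145, so the others get W − 145 = $250.
Without Flint: best allocation of the remaining 2 bidders over all 3 slots is Kestrel→Slot 2 ($146), Juno→Slot 1 ($127), total $273.
VCG payment = (others' best without Flint) − (others' welfare with Flint) = 273 − 250 = $23.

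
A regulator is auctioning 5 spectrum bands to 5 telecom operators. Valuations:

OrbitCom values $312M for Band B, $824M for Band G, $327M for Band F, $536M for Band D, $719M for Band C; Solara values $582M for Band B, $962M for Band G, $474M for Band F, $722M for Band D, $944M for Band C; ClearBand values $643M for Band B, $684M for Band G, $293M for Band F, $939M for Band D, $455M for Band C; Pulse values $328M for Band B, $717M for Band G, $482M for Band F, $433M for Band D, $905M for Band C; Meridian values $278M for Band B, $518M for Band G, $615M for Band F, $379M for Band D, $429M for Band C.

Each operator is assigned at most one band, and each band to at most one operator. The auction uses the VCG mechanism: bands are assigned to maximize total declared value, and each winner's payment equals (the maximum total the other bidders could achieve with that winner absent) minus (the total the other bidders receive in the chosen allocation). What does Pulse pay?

Efficient allocation: OrbitCom→Band G ($824M), Solara→Band B ($582M), ClearBand→Band D ($939M), Pulse→Band C ($905M), Meridian→Band F ($615M); total welfare W = $3865M.
Pulse receives Band C at value $905M, so the others get W − 905 = $2960M.
Without Pulse: best allocation of the remaining 4 bidders over all 5 bands is OrbitCom→Band G ($824M), Solara→Band C ($944M), ClearBand→Band D ($939M), Meridian→Band F ($615M), total $3322M.
VCG payment = (others' best without Pulse) − (others' welfare with Pulse) = 3322 − 2960 = $362M.

Pulse pays $362M.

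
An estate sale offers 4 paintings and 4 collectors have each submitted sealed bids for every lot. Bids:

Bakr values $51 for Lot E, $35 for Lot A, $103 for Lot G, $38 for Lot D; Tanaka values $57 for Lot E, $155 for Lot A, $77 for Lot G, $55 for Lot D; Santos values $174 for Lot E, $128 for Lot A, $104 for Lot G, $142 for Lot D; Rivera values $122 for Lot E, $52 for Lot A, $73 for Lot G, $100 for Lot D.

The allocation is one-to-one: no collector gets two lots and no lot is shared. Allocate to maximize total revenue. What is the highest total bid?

Maximum total: $532

This is a one-to-one assignment (maximum-weight bipartite matching).
Optimal: Bakr→Lot G ($103), Tanaka→Lot A ($155), Santos→Lot E ($174), Rivera→Lot D ($100) — total 103+155+174+100 = $532.
Every other assignment is strictly worse.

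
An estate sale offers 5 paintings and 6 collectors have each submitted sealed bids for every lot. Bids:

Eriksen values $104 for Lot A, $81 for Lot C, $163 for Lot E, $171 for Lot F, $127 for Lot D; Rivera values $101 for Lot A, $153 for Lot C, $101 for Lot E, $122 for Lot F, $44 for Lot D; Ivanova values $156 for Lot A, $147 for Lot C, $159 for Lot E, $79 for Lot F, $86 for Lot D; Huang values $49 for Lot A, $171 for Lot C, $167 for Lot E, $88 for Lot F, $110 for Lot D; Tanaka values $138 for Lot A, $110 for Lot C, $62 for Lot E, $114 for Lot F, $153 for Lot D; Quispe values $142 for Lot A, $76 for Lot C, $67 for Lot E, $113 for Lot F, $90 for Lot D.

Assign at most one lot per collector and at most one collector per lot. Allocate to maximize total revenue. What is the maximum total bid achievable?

This is the linear assignment problem.
Optimal: Ivanova→Lot A ($156), Rivera→Lot C ($153), Huang→Lot E ($167), Eriksen→Lot F ($171), Tanaka→Lot D ($153) — total 156+153+167+171+153 = $800.
Column-greedy (each lot in turn goes to its best remaining collector) gives $765, worse by 35.
Swapping Huang↔Eriksen (Huang→Lot F $88, Eriksen→Lot E $163) loses 87.
Checked against all permutations: $800 is optimal.

Max total: $800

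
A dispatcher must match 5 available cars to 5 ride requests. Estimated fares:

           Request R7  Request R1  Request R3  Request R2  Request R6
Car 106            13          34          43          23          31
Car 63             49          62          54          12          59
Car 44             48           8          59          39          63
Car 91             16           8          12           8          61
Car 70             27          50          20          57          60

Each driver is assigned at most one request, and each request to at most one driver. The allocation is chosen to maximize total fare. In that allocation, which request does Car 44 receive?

Car 44 receives Request R7.

This is the linear assignment problem.
Optimal: Car 106→Request R3 ($43), Car 63→Request R1 ($62), Car 44→Request R7 ($48), Car 91→Request R6 ($61), Car 70→Request R2 ($57) — total 43+62+48+61+57 = $271.
Column-greedy (each request in turn goes to its best remaining driver) gives $242, worse by 29.
Swapping Car 70↔Car 91 (Car 70→Request R6 $60, Car 91→Request R2 $8) loses 50.
Car 44's own top request is Request R6 ($63), but forcing Car 44→Request R6 and reassigning the rest optimally gives only $241 — worse by 30.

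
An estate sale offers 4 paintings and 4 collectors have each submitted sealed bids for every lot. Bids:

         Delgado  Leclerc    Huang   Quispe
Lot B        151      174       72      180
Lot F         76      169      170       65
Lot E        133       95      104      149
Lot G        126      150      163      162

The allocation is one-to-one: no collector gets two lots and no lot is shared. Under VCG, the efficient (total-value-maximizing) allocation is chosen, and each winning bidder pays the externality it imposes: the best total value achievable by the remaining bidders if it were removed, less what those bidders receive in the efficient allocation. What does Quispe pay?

Quispe pays $18.

Efficient allocation: Delgado→Lot E ($133), Leclerc→Lot F ($169), Huang→Lot G ($163), Quispe→Lot B ($180); total welfare W = $645.
Quispe receives Lot B at value $180, so the others get W − 180 = $465.
Without Quispe: best allocation of the remaining 3 bidders over all 4 lots is Delgado→Lot B ($151), Leclerc→Lot F ($169), Huang→Lot G ($163), total $483.
VCG payment = (others' best without Quispe) − (others' welfare with Quispe) = 483 − 465 = $18.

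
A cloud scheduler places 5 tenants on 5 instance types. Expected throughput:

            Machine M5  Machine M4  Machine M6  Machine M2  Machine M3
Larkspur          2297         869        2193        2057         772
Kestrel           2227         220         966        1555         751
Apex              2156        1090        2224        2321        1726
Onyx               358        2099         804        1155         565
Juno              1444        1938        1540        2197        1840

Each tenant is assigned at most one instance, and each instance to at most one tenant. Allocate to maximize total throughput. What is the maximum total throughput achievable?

Max total: 10680 ops/s

Optimal: Larkspur→Machine M6 (2193 ops/s), Kestrel→Machine M5 (2227 ops/s), Apex→Machine M2 (2321 ops/s), Onyx→Machine M4 (2099 ops/s), Juno→Machine M3 (1840 ops/s) — total 2193+2227+2321+2099+1840 = 10680 ops/s.
Max-entry greedy (repeatedly take the single best remaining cell) gives 9523 ops/s, worse by 1157.
Next-best assignment: Larkspur→Machine M2, Kestrel→Machine M5, Apex→Machine M6, Onyx→Machine M4, Juno→Machine M3 = 10447 ops/s.
Checked against all permutations: 10680 ops/s is optimal.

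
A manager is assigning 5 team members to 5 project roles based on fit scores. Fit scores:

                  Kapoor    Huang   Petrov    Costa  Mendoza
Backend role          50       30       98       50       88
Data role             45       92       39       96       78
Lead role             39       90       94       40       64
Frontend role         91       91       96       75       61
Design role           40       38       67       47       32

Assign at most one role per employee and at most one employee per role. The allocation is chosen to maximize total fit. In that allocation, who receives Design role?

Petrov receives Design role.

This is the linear assignment problem.
Optimal: Kapoor→Frontend role (91 pts), Huang→Lead role (90 pts), Petrov→Design role (67 pts), Costa→Data role (96 pts), Mendoza→Backend role (88 pts) — total 91+90+67+96+88 = 432 pts.
Max-entry greedy (repeatedly take the single best remaining cell) gives 407 pts, worse by 25.
Swapping Mendoza↔Huang (Mendoza→Lead role 64 pts, Huang→Backend role 30 pts) loses 84.
No other one-to-one assignment exceeds 432 pts.
Petrov's own top role is Backend role (98 pts), but forcing Petrov→Backend role and reassigning the rest optimally gives only 407 pts — worse by 25.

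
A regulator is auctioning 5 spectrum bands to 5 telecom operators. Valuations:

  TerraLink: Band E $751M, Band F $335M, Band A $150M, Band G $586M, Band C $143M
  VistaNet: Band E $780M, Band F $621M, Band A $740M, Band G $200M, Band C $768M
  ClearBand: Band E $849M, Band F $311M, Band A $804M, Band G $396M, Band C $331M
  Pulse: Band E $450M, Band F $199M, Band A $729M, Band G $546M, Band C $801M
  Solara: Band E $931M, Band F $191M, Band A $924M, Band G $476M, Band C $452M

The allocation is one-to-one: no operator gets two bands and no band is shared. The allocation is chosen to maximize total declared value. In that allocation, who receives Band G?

Optimal: TerraLink→Band G ($586M), VistaNet→Band F ($621M), ClearBand→Band E ($849M), Pulse→Band C ($801M), Solara→Band A ($924M) — total 586+621+849+801+924 = $3781M.
Column-greedy (each band in turn goes to its best remaining operator) gives $3743M, worse by 38.
Swapping Pulse↔VistaNet (Pulse→Band F $199M, VistaNet→Band C $768M) loses 455.
TerraLink's own top band is Band E ($751M), but forcing TerraLink→Band E and reassigning the rest optimally gives only $3493M — worse by 288.

TerraLink receives Band G.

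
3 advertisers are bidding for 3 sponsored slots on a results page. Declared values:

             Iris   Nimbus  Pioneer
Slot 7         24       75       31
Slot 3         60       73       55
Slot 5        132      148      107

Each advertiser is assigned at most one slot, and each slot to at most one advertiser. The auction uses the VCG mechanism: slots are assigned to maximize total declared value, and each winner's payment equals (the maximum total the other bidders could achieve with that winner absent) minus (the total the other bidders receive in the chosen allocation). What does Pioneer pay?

Efficient allocation: Iris→Slot 5 ($132), Nimbus→Slot 7 ($75), Pioneer→Slot 3 ($55); total welfare W = $262.
Pioneer receives Slot 3 at value $55, so the others get W − 55 = $207.
Without Pioneer: best allocation of the remaining 2 bidders over all 3 slots is Iris→Slot 3 ($60), Nimbus→Slot 5 ($148), total $208.
VCG payment = (others' best without Pioneer) − (others' welfare with Pioneer) = 208 − 207 = $1.

Pioneer pays $1.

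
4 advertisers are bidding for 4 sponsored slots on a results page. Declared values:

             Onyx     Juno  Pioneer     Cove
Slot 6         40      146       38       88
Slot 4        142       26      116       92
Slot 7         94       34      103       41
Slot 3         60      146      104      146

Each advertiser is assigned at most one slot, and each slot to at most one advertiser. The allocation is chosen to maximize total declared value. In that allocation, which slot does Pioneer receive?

This is the linear assignment problem.
Optimal: Onyx→Slot 4 ($142), Juno→Slot 6 ($146), Pioneer→Slot 7 ($103), Cove→Slot 3 ($146) — total 142+146+103+146 = $537.
Row-greedy (each advertiser in turn takes its best remaining slot) gives $433, worse by 104.
Next-best assignment: Onyx→Slot 7, Juno→Slot 6, Pioneer→Slot 4, Cove→Slot 3 = $502.
Pioneer's own top slot is Slot 4 ($116), but forcing Pioneer→Slot 4 and reassigning the rest optimally gives only $502 — worse by 35.

Pioneer receives Slot 7.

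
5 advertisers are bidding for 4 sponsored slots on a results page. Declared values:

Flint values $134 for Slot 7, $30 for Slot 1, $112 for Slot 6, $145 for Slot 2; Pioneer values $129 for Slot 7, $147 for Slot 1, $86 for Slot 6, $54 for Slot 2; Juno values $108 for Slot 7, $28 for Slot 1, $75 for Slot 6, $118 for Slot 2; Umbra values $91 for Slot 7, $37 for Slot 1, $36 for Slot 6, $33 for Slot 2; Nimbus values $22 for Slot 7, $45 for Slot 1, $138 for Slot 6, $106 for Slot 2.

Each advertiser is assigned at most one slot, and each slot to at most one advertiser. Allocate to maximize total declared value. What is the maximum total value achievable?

Optimal: Juno→Slot 7 ($108), Pioneer→Slot 1 ($147), Nimbus→Slot 6 ($138), Flint→Slot 2 ($145) — total 108+147+138+145 = $538.
Row-greedy (each advertiser in turn takes its best remaining slot) gives $436, worse by 102.
Next-best assignment: Flint→Slot 7, Pioneer→Slot 1, Nimbus→Slot 6, Juno→Slot 2 = $537.

Maximum total: $538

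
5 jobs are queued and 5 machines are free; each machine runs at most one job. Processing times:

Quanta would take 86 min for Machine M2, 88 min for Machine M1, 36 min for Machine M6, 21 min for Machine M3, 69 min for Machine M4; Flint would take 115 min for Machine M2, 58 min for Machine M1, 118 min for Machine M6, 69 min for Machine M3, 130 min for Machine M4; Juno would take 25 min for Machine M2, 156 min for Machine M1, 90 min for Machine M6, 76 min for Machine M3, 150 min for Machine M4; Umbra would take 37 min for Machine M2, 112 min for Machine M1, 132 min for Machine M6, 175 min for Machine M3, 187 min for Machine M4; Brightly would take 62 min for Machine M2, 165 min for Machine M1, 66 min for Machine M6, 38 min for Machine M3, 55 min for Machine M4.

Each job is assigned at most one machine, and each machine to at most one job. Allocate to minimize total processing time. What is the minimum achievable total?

Minimum total: 261 min

Treat this as an assignment problem: match each job to one machine.
Optimal: Quanta→Machine M3 (21 min), Flint→Machine M1 (58 min), Juno→Machine M6 (90 min), Umbra→Machine M2 (37 min), Brightly→Machine M4 (55 min) — total 21+58+90+37+55 = 261 min.
No other one-to-one assignment undercuts 261 min.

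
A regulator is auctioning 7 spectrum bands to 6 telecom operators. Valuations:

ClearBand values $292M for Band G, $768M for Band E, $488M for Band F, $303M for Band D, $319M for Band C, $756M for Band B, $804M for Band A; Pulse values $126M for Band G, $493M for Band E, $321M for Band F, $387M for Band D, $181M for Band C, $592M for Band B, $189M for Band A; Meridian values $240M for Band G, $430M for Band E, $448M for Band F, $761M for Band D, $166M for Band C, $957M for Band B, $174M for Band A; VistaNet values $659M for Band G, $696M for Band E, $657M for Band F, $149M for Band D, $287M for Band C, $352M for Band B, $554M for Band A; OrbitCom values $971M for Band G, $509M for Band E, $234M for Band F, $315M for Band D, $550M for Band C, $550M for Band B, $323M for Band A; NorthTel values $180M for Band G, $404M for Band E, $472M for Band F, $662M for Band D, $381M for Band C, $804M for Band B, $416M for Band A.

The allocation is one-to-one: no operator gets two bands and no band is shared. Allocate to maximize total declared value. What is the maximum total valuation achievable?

Max total: $4544M

This is a one-to-one assignment (maximum-weight bipartite matching).
Optimal: ClearBand→Band A ($804M), Pulse→Band E ($493M), Meridian→Band B ($957M), VistaNet→Band F ($657M), OrbitCom→Band G ($971M), NorthTel→Band D ($662M) — total 804+493+957+657+971+662 = $4544M.
Next-best assignment: ClearBand→Band A, Pulse→Band E, Meridian→Band D, VistaNet→Band F, OrbitCom→Band G, NorthTel→Band B = $4490M.
Swapping Meridian↔VistaNet (Meridian→Band F $448M, VistaNet→Band B $352M) loses 814.
Checked against all permutations: $4544M is optimal.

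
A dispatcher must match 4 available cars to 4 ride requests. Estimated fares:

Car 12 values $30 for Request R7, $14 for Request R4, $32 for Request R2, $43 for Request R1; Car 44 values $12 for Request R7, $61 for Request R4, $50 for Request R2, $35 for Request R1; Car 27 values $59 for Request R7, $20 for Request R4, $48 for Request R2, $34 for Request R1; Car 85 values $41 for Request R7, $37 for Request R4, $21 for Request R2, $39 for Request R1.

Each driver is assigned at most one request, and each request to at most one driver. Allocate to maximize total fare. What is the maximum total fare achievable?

Maximum total: $193

Optimal: Car 12→Request R1 ($43), Car 44→Request R4 ($61), Car 27→Request R2 ($48), Car 85→Request R7 ($41) — total 43+61+48+41 = $193.
Max-entry greedy (repeatedly take the single best remaining cell) gives $184, worse by 9.
Next-best assignment: Car 12→Request R2, Car 44→Request R4, Car 27→Request R7, Car 85→Request R1 = $191.
Checked against all permutations: $193 is optimal.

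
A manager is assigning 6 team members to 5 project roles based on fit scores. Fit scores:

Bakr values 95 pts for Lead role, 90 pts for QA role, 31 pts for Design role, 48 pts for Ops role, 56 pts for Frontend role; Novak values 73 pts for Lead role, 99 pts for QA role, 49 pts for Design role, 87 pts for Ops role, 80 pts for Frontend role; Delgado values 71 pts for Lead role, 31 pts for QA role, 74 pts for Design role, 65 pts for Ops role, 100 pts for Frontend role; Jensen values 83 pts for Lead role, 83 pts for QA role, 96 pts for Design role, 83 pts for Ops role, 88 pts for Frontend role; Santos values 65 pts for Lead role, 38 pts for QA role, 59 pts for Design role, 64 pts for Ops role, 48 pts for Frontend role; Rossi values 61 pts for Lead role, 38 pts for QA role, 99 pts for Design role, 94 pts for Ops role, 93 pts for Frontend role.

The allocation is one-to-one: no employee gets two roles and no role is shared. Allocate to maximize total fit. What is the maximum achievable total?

Treat this as an assignment problem: match each employee to one role.
Optimal: Bakr→Lead role (95 pts), Novak→QA role (99 pts), Jensen→Design role (96 pts), Rossi→Ops role (94 pts), Delgado→Frontend role (100 pts) — total 95+99+96+94+100 = 484 pts.
Row-greedy (each employee in turn takes its best remaining role) gives 454 pts, worse by 30.
No other one-to-one assignment exceeds 484 pts.

Maximum total: 484 pts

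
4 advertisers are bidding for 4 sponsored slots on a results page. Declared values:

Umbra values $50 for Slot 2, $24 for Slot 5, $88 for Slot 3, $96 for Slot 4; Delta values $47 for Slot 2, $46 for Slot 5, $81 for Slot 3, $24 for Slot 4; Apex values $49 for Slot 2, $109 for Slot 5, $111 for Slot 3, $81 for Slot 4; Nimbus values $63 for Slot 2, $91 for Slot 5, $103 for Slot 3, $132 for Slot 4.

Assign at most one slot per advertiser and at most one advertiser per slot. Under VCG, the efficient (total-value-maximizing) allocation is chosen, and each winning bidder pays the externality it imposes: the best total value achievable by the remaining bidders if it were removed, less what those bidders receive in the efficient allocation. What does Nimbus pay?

Efficient allocation: Umbra→Slot 3 ($88), Delta→Slot 2 ($47), Apex→Slot 5 ($109), Nimbus→Slot 4 ($132); total welfare W = $376.
Nimbus receives Slot 4 at value $132, so the others get W − 132 = $244.
Without Nimbus: best allocation of the remaining 3 bidders over all 4 slots is Umbra→Slot 4 ($96), Delta→Slot 3 ($81), Apex→Slot 5 ($109), total $286.
VCG payment = (others' best without Nimbus) − (others' welfare with Nimbus) = 286 − 244 = $42.

Nimbus pays $42.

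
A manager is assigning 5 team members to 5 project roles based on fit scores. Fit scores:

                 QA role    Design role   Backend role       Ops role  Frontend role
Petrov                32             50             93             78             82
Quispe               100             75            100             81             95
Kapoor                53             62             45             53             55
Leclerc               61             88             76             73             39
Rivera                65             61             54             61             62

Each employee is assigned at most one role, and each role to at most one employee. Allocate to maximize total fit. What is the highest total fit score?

Max total: 397 pts

Optimal: Petrov→Backend role (93 pts), Quispe→QA role (100 pts), Kapoor→Frontend role (55 pts), Leclerc→Design role (88 pts), Rivera→Ops role (61 pts) — total 93+100+55+88+61 = 397 pts.
Row-greedy (each employee in turn takes its best remaining role) gives 390 pts, worse by 7.
Next-best assignment: Petrov→Backend role, Quispe→QA role, Kapoor→Ops role, Leclerc→Design role, Rivera→Frontend role = 396 pts.
No other one-to-one assignment exceeds 397 pts.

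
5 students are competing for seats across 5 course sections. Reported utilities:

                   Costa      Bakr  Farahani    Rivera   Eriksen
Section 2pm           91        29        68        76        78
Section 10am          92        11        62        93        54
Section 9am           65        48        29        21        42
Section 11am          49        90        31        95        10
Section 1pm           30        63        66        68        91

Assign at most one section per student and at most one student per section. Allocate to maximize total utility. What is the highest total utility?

This is a one-to-one assignment (maximum-weight bipartite matching).
Optimal: Costa→Section 9am (65 points), Bakr→Section 11am (90 points), Farahani→Section 2pm (68 points), Rivera→Section 10am (93 points), Eriksen→Section 1pm (91 points) — total 65+90+68+93+91 = 407 points.
Column-greedy (each section in turn goes to its best remaining student) gives 354 points, worse by 53.
Swapping Costa↔Rivera (Costa→Section 10am 92 points, Rivera→Section 9am 21 points) loses 45.

Maximum total: 407 points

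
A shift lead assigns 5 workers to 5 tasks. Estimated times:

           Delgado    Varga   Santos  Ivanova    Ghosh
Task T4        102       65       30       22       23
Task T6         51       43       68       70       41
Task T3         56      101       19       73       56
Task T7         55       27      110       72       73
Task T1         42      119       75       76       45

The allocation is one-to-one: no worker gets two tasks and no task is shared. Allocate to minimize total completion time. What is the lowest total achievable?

Minimum total: 151 min

Treat this as an assignment problem: match each worker to one task.
Optimal: Delgado→Task T1 (42 min), Varga→Task T7 (27 min), Santos→Task T3 (19 min), Ivanova→Task T4 (22 min), Ghosh→Task T6 (41 min) — total 42+27+19+22+41 = 151 min.
Next-best assignment: Delgado→Task T6, Varga→Task T7, Santos→Task T3, Ivanova→Task T4, Ghosh→Task T1 = 164 min.
Checked against all permutations: 151 min is optimal.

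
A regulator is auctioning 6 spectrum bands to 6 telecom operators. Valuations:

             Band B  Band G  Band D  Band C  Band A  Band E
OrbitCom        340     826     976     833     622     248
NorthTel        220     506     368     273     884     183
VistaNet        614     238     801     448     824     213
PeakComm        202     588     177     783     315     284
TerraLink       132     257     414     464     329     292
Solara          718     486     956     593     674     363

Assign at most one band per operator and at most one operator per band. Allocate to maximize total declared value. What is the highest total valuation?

This is the linear assignment problem.
Optimal: OrbitCom→Band G ($826M), NorthTel→Band A ($884M), VistaNet→Band B ($614M), PeakComm→Band C ($783M), TerraLink→Band E ($292M), Solara→Band D ($956M) — total 826+884+614+783+292+956 = $4355M.
Row-greedy (each operator in turn takes its best remaining band) gives $4035M, worse by 320.
Next-best assignment: OrbitCom→Band G, NorthTel→Band A, VistaNet→Band D, PeakComm→Band C, TerraLink→Band E, Solara→Band B = $4304M.

Maximum total: $4355M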